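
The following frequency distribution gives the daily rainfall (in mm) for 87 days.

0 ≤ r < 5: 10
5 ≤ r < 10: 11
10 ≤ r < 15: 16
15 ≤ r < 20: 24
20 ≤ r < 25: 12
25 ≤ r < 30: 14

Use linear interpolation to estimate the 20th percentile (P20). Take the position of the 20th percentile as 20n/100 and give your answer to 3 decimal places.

Cumulative frequencies: 10, 21, 37, 61, 73, 87
n = 87; position = 20n/100 = 17.4.
This falls in the class 5 ≤ r < 10: L = 5, F = 10, f = 11, h = 5.
20th percentile ≈ 5 + ((17.4 − 10) / 11) × 5 = 8.3636

8.364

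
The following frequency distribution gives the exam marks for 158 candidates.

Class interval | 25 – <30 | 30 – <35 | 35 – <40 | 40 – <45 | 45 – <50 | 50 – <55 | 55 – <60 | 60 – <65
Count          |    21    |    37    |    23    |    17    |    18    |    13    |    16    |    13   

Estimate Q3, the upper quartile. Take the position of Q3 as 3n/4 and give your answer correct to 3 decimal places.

Cumulative frequencies: 21, 58, 81, 98, 116, 129, 145, 158
n = 158; position = 3n/4 = 118.5.
This falls in the class 50 – <55: L = 50, F = 116, f = 13, h = 5.
Upper quartile ≈ 50 + ((118.5 − 116) / 13) × 5 = 50.9615

50.962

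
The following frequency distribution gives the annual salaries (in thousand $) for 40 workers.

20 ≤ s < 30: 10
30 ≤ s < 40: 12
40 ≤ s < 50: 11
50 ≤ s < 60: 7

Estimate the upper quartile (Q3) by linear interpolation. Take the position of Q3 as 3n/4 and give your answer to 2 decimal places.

47.27

Cumulative frequencies: 10, 22, 33, 40
n = 40; position = 3n/4 = 30.
This falls in the class 40 ≤ s < 50: L = 40, F = 22, f = 11, h = 10.
Upper quartile ≈ 40 + ((30 − 22) / 11) × 10 = 47.2727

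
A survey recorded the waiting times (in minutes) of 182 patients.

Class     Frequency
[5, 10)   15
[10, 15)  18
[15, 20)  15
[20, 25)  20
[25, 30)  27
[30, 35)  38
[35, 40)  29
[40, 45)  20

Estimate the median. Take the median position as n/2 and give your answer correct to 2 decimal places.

Cumulative frequencies: 15, 33, 48, 68, 95, 133, 162, 182
n = 182; position = n/2 = 91.
This falls in the class [25, 30): L = 25, F = 68, f = 27, h = 5.
Median ≈ 25 + ((91 − 68) / 27) × 5 = 29.2593

29.26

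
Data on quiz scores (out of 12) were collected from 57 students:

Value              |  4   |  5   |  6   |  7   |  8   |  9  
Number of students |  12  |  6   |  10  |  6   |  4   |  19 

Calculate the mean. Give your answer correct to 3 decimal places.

6.719

Values: 4, 5, 6, 7, 8, 9
Σfx = 12×4 + 6×5 + 10×6 + 6×7 + 4×8 + 19×9 = 383
n = Σf = 57
Mean = 383 / 57 = 6.7193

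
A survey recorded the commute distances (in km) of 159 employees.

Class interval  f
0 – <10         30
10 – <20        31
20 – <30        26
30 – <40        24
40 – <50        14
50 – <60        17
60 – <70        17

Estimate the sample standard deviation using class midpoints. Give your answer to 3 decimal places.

Midpoints: 5, 15, 25, 35, 45, 55, 65
n = 159, Σfm = 4775, mean = 30.0314
Σfm² = 204975
Σf(m − x̄)² = Σfm² − (Σfm)²/n = 204975 − 4775²/159 = 61574.8428
Sample variance = 61574.8428 / 158 = 389.7142
Standard deviation = √389.7142 = 19.7412

19.741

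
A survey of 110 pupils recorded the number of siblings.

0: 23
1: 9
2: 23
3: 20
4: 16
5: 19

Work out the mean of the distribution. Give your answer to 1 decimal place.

2.5

Values: 0, 1, 2, 3, 4, 5
Σfx = 23×0 + 9×1 + 23×2 + 20×3 + 16×4 + 19×5 = 274
n = Σf = 110
Mean = 274 / 110 = 2.4909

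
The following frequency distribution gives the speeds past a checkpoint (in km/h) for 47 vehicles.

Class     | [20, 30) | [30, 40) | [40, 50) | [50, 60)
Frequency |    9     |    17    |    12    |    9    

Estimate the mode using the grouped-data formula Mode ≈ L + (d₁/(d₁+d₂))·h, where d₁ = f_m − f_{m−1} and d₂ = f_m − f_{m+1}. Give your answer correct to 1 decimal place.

36.2

Modal class: [30, 40) (highest frequency 17).
d₁ = 17 − 9 = 8, d₂ = 17 − 12 = 5
Mode ≈ 30 + (8/(8+5)) × 10 = 30 + 6.1538 = 36.1538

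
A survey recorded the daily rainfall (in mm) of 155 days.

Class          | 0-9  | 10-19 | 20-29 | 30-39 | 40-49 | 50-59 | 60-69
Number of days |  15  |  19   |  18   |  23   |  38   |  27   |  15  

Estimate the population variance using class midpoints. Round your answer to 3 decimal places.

Midpoints: 4.5, 14.5, 24.5, 34.5, 44.5, 54.5, 64.5
n = 155, Σfm = 5707.5, mean = 36.8226
Σfm² = 260328.75
Σf(m − x̄)² = Σfm² − (Σfm)²/n = 260328.75 − 5707.5²/155 = 50163.8710
Population variance = 50163.8710 / 155 = 323.6379

323.638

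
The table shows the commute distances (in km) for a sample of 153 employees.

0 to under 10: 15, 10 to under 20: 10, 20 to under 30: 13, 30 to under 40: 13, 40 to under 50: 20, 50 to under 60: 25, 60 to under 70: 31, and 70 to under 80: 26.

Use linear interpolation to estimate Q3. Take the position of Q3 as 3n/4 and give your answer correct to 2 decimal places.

Cumulative frequencies: 15, 25, 38, 51, 71, 96, 127, 153
n = 153; position = 3n/4 = 114.75.
This falls in the class 60 to under 70: L = 60, F = 96, f = 31, h = 10.
Upper quartile ≈ 60 + ((114.75 − 96) / 31) × 10 = 66.0484

66.05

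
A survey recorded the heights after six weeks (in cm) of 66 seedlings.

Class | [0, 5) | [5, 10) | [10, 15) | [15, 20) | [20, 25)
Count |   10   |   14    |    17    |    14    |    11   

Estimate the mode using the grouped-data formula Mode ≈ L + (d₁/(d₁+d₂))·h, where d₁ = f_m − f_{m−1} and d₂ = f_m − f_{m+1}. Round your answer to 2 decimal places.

12.50

Modal class: [10, 15) (highest frequency 17).
d₁ = 17 − 14 = 3, d₂ = 17 − 14 = 3
Mode ≈ 10 + (3/(3+3)) × 5 = 10 + 2.5000 = 12.5000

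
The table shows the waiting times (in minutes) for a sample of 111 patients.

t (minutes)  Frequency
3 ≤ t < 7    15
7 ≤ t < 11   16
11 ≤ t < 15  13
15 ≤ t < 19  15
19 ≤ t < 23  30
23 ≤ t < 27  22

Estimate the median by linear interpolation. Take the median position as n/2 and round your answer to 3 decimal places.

18.067

Cumulative frequencies: 15, 31, 44, 59, 89, 111
n = 111; position = n/2 = 55.5.
This falls in the class 15 ≤ t < 19: L = 15, F = 44, f = 15, h = 4.
Median ≈ 15 + ((55.5 − 44) / 15) × 4 = 18.0667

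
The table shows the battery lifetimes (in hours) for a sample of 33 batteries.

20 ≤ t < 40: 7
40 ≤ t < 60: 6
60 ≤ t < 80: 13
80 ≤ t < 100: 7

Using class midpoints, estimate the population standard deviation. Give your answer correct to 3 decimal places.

20.854

Midpoints: 30, 50, 70, 90
n = 33, Σfm = 2050, mean = 62.1212
Σfm² = 141700
Σf(m − x̄)² = Σfm² − (Σfm)²/n = 141700 − 2050²/33 = 14351.5152
Population variance = 14351.5152 / 33 = 434.8944
Standard deviation = √434.8944 = 20.8541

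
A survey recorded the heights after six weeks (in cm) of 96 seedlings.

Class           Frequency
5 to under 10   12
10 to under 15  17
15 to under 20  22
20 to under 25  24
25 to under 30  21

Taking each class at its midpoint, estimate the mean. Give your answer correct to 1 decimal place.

Midpoints: 7.5, 12.5, 17.5, 22.5, 27.5
Σfm = 12×7.5 + 17×12.5 + 22×17.5 + 24×22.5 + 21×27.5 = 1805
n = Σf = 96
Mean = 1805 / 96 = 18.8021

18.8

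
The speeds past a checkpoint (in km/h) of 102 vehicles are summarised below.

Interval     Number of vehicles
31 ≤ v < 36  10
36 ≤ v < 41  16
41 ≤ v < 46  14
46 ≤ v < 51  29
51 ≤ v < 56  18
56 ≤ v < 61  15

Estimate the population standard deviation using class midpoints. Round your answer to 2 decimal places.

Midpoints: 33.5, 38.5, 43.5, 48.5, 53.5, 58.5
n = 102, Σfm = 4807, mean = 47.1275
Σfm² = 232499.5
Σf(m − x̄)² = Σfm² − (Σfm)²/n = 232499.5 − 4807²/102 = 5957.8431
Population variance = 5957.8431 / 102 = 58.4102
Standard deviation = √58.4102 = 7.6427

7.64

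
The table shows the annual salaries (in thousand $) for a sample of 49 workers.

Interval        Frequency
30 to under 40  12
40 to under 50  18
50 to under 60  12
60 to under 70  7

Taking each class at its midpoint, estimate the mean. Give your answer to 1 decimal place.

47.9

Midpoints: 35, 45, 55, 65
Σfm = 12×35 + 18×45 + 12×55 + 7×65 = 2345
n = Σf = 49
Mean = 2345 / 49 = 47.8571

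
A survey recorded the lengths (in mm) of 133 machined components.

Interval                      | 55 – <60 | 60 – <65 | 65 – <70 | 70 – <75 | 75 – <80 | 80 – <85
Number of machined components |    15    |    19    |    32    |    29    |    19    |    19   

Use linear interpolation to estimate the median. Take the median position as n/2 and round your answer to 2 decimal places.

Cumulative frequencies: 15, 34, 66, 95, 114, 133
n = 133; position = n/2 = 66.5.
This falls in the class 70 – <75: L = 70, F = 66, f = 29, h = 5.
Median ≈ 70 + ((66.5 − 66) / 29) × 5 = 70.0862

70.09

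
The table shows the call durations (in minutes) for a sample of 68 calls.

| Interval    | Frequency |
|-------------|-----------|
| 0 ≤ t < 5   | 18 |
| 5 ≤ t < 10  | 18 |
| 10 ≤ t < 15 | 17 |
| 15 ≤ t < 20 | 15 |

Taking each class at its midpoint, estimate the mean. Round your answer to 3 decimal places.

9.632

Midpoints: 2.5, 7.5, 12.5, 17.5
Σfm = 18×2.5 + 18×7.5 + 17×12.5 + 15×17.5 = 655
n = Σf = 68
Mean = 655 / 68 = 9.6324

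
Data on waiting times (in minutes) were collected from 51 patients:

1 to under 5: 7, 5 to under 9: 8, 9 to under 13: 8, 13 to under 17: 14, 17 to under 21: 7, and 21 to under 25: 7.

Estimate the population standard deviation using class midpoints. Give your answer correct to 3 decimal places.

6.305

Midpoints: 3, 7, 11, 15, 19, 23
n = 51, Σfm = 669, mean = 13.1176
Σfm² = 10803
Σf(m − x̄)² = Σfm² − (Σfm)²/n = 10803 − 669²/51 = 2027.2941
Population variance = 2027.2941 / 51 = 39.7509
Standard deviation = √39.7509 = 6.3048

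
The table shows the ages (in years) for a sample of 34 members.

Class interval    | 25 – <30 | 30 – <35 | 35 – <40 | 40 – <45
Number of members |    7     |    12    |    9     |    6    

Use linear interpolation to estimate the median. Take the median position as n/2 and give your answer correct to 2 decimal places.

34.17

Cumulative frequencies: 7, 19, 28, 34
n = 34; position = n/2 = 17.
This falls in the class 30 – <35: L = 30, F = 7, f = 12, h = 5.
Median ≈ 30 + ((17 − 7) / 12) × 5 = 34.1667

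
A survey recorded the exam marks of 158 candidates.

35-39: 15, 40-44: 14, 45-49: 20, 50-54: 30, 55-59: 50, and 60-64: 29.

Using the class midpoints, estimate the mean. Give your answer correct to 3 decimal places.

Midpoints: 37, 42, 47, 52, 57, 62
Σfm = 15×37 + 14×42 + 20×47 + 30×52 + 50×57 + 29×62 = 8291
n = Σf = 158
Mean = 8291 / 158 = 52.4747

52.475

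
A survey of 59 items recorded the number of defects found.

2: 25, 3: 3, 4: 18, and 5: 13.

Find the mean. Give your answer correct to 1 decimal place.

3.3

Values: 2, 3, 4, 5
Σfx = 25×2 + 3×3 + 18×4 + 13×5 = 196
n = Σf = 59
Mean = 196 / 59 = 3.3220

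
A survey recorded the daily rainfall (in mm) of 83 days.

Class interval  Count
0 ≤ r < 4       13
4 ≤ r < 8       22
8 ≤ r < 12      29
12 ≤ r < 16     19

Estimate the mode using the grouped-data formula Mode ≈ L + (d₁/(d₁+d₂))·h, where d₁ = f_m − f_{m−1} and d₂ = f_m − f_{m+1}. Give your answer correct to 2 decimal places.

Modal class: 8 ≤ r < 12 (highest frequency 29).
d₁ = 29 − 22 = 7, d₂ = 29 − 19 = 10
Mode ≈ 8 + (7/(7+10)) × 4 = 8 + 1.6471 = 9.6471

9.65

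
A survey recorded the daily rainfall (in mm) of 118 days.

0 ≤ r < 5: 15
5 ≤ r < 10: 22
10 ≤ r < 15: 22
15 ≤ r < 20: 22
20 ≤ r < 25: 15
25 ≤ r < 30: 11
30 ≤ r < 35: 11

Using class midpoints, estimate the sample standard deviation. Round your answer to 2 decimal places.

9.11

Midpoints: 2.5, 7.5, 12.5, 17.5, 22.5, 27.5, 32.5
n = 118, Σfm = 1860, mean = 15.7627
Σfm² = 39037.5
Σf(m − x̄)² = Σfm² − (Σfm)²/n = 39037.5 − 1860²/118 = 9718.8559
Sample variance = 9718.8559 / 117 = 83.0671
Standard deviation = √83.0671 = 9.1141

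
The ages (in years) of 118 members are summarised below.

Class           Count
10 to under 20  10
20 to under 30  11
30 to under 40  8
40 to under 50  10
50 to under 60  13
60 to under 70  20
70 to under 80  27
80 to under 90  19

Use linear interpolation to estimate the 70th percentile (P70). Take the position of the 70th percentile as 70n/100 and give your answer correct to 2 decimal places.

Cumulative frequencies: 10, 21, 29, 39, 52, 72, 99, 118
n = 118; position = 70n/100 = 82.6.
This falls in the class 70 to under 80: L = 70, F = 72, f = 27, h = 10.
70th percentile ≈ 70 + ((82.6 − 72) / 27) × 10 = 73.9259

73.93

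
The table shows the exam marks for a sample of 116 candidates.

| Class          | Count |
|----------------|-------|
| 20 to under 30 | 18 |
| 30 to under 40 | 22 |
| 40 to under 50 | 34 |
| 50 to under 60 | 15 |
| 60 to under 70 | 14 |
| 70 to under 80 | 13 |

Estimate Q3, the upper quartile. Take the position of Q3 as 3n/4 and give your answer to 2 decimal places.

Cumulative frequencies: 18, 40, 74, 89, 103, 116
n = 116; position = 3n/4 = 87.
This falls in the class 50 to under 60: L = 50, F = 74, f = 15, h = 10.
Upper quartile ≈ 50 + ((87 − 74) / 15) × 10 = 58.6667

58.67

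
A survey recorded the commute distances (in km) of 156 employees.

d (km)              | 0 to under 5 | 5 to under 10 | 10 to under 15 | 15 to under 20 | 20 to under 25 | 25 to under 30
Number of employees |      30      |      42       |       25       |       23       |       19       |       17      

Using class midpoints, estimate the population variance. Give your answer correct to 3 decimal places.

Midpoints: 2.5, 7.5, 12.5, 17.5, 22.5, 27.5
n = 156, Σfm = 2000, mean = 12.8205
Σfm² = 35975
Σf(m − x̄)² = Σfm² − (Σfm)²/n = 35975 − 2000²/156 = 10333.9744
Population variance = 10333.9744 / 156 = 66.2434

66.243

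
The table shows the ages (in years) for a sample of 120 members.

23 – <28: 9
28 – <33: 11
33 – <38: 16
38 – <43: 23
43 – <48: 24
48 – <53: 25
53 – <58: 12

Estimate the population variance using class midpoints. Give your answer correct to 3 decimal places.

Midpoints: 25.5, 30.5, 35.5, 40.5, 45.5, 50.5, 55.5
n = 120, Σfm = 5085, mean = 42.3750
Σfm² = 224380
Σf(m − x̄)² = Σfm² − (Σfm)²/n = 224380 − 5085²/120 = 8903.1250
Population variance = 8903.1250 / 120 = 74.1927

74.193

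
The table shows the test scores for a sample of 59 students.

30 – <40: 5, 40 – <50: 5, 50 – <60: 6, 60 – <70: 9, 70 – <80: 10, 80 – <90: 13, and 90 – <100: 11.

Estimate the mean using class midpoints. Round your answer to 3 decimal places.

Midpoints: 35, 45, 55, 65, 75, 85, 95
Σfm = 5×35 + 5×45 + 6×55 + 9×65 + 10×75 + 13×85 + 11×95 = 4215
n = Σf = 59
Mean = 4215 / 59 = 71.4407

71.441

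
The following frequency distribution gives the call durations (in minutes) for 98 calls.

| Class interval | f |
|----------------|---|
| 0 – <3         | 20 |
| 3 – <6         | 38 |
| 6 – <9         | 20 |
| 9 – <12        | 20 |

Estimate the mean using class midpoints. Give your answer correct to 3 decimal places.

5.724

Midpoints: 1.5, 4.5, 7.5, 10.5
Σfm = 20×1.5 + 38×4.5 + 20×7.5 + 20×10.5 = 561
n = Σf = 98
Mean = 561 / 98 = 5.7245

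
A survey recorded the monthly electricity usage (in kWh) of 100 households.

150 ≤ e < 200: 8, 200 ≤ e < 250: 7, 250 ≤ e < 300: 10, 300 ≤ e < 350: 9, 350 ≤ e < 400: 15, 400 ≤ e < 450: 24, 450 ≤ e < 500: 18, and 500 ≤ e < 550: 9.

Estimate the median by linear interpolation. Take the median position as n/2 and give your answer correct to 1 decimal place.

402.1

Cumulative frequencies: 8, 15, 25, 34, 49, 73, 91, 100
n = 100; position = n/2 = 50.
This falls in the class 400 ≤ e < 450: L = 400, F = 49, f = 24, h = 50.
Median ≈ 400 + ((50 − 49) / 24) × 50 = 402.0833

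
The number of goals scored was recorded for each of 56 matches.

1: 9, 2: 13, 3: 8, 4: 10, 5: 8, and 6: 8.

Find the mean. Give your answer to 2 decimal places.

3.34

Values: 1, 2, 3, 4, 5, 6
Σfx = 9×1 + 13×2 + 8×3 + 10×4 + 8×5 + 8×6 = 187
n = Σf = 56
Mean = 187 / 56 = 3.3393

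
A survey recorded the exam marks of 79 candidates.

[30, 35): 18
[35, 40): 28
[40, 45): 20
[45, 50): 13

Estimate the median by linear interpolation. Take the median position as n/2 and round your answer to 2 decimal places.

Cumulative frequencies: 18, 46, 66, 79
n = 79; position = n/2 = 39.5.
This falls in the class [35, 40): L = 35, F = 18, f = 28, h = 5.
Median ≈ 35 + ((39.5 − 18) / 28) × 5 = 38.8393

38.84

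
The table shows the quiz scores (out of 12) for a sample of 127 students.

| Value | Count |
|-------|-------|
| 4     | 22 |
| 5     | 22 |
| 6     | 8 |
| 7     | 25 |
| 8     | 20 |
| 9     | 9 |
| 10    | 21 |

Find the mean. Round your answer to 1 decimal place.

Values: 4, 5, 6, 7, 8, 9, 10
Σfx = 22×4 + 22×5 + 8×6 + 25×7 + 20×8 + 9×9 + 21×10 = 872
n = Σf = 127
Mean = 872 / 127 = 6.8661

6.9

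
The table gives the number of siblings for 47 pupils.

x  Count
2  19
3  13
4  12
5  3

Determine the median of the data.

3

Cumulative frequencies: 19, 32, 44, 47
n = 47, so the median is the value in position (n+1)/2 = 24.
Position 24 falls at value 3.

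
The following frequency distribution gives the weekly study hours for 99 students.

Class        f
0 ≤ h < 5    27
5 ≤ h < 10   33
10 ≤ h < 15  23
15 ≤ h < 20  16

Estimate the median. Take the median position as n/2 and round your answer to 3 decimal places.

Cumulative frequencies: 27, 60, 83, 99
n = 99; position = n/2 = 49.5.
This falls in the class 5 ≤ h < 10: L = 5, F = 27, f = 33, h = 5.
Median ≈ 5 + ((49.5 − 27) / 33) × 5 = 8.4091

8.409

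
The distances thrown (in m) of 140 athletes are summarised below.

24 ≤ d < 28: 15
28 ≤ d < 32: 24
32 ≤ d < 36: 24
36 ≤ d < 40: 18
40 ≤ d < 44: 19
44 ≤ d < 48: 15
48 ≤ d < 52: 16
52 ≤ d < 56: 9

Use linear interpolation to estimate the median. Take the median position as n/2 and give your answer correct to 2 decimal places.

Cumulative frequencies: 15, 39, 63, 81, 100, 115, 131, 140
n = 140; position = n/2 = 70.
This falls in the class 36 ≤ d < 40: L = 36, F = 63, f = 18, h = 4.
Median ≈ 36 + ((70 − 63) / 18) × 4 = 37.5556

37.56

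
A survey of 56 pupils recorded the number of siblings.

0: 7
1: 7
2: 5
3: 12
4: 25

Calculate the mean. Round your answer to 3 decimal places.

Values: 0, 1, 2, 3, 4
Σfx = 7×0 + 7×1 + 5×2 + 12×3 + 25×4 = 153
n = Σf = 56
Mean = 153 / 56 = 2.7321

2.732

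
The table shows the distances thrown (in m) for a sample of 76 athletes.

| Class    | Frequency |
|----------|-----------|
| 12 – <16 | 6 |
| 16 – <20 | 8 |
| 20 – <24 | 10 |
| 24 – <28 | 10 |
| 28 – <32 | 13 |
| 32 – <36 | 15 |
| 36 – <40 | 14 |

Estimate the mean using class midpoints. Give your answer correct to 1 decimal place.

Midpoints: 14, 18, 22, 26, 30, 34, 38
Σfm = 6×14 + 8×18 + 10×22 + 10×26 + 13×30 + 15×34 + 14×38 = 2140
n = Σf = 76
Mean = 2140 / 76 = 28.1579

28.2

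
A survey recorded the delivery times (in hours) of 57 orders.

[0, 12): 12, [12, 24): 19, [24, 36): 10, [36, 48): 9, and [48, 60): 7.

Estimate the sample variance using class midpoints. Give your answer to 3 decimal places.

249.383

Midpoints: 6, 18, 30, 42, 54
n = 57, Σfm = 1470, mean = 25.7895
Σfm² = 51876
Σf(m − x̄)² = Σfm² − (Σfm)²/n = 51876 − 1470²/57 = 13965.4737
Sample variance = 13965.4737 / 56 = 249.3835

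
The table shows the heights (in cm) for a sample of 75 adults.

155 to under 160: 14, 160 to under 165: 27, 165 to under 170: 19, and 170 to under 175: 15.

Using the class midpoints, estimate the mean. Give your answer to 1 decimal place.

164.8

Midpoints: 157.5, 162.5, 167.5, 172.5
Σfm = 14×157.5 + 27×162.5 + 19×167.5 + 15×172.5 = 12362.5
n = Σf = 75
Mean = 12362.5 / 75 = 164.8333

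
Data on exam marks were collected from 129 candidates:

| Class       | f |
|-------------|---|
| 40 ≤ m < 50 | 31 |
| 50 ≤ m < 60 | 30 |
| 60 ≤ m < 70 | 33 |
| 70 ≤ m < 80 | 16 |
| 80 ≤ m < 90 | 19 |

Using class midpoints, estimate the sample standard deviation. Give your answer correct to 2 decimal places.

Midpoints: 45, 55, 65, 75, 85
n = 129, Σfm = 8005, mean = 62.0543
Σfm² = 520225
Σf(m − x̄)² = Σfm² − (Σfm)²/n = 520225 − 8005²/129 = 23480.6202
Sample variance = 23480.6202 / 128 = 183.4423
Standard deviation = √183.4423 = 13.5441

13.54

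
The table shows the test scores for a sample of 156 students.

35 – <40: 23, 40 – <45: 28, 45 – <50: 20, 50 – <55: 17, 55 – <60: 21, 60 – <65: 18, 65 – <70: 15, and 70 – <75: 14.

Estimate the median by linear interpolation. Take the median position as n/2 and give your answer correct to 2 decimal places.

52.06

Cumulative frequencies: 23, 51, 71, 88, 109, 127, 142, 156
n = 156; position = n/2 = 78.
This falls in the class 50 – <55: L = 50, F = 71, f = 17, h = 5.
Median ≈ 50 + ((78 − 71) / 17) × 5 = 52.0588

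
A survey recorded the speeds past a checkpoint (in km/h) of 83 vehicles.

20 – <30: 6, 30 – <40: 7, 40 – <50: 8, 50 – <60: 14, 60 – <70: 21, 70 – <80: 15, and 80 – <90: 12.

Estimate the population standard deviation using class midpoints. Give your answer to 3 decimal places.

Midpoints: 25, 35, 45, 55, 65, 75, 85
n = 83, Σfm = 5035, mean = 60.6627
Σfm² = 330675
Σf(m − x̄)² = Σfm² − (Σfm)²/n = 330675 − 5035²/83 = 25238.5542
Population variance = 25238.5542 / 83 = 304.0790
Standard deviation = √304.0790 = 17.4379

17.438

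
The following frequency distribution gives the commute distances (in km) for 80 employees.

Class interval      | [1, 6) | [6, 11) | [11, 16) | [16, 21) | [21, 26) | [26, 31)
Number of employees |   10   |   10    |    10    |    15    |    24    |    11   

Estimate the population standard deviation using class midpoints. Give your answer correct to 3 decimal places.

8.015

Midpoints: 3.5, 8.5, 13.5, 18.5, 23.5, 28.5
n = 80, Σfm = 1410, mean = 17.6250
Σfm² = 29990
Σf(m − x̄)² = Σfm² − (Σfm)²/n = 29990 − 1410²/80 = 5138.7500
Population variance = 5138.7500 / 80 = 64.2344
Standard deviation = √64.2344 = 8.0146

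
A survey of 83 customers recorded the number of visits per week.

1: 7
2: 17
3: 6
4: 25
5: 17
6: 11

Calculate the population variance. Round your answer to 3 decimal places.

Values: 1, 2, 3, 4, 5, 6
n = 83, Σfx = 310, mean = 3.7349
Σfx² = 1350
Σf(x − x̄)² = Σfx² − (Σfx)²/n = 1350 − 310²/83 = 192.1687
Population variance = 192.1687 / 83 = 2.3153

2.315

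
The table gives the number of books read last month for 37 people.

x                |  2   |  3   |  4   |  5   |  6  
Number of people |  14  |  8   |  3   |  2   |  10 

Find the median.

Cumulative frequencies: 14, 22, 25, 27, 37
n = 37, so the median is the value in position (n+1)/2 = 19.
Position 19 falls at value 3.

3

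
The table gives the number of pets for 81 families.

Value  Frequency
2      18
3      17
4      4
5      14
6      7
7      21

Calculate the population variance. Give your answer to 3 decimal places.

3.731

Values: 2, 3, 4, 5, 6, 7
n = 81, Σfx = 362, mean = 4.4691
Σfx² = 1920
Σf(x − x̄)² = Σfx² − (Σfx)²/n = 1920 − 362²/81 = 302.1728
Population variance = 302.1728 / 81 = 3.7305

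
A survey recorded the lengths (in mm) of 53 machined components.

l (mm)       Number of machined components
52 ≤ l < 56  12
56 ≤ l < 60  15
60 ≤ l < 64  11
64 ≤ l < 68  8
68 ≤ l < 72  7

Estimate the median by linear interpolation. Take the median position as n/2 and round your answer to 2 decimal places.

Cumulative frequencies: 12, 27, 38, 46, 53
n = 53; position = n/2 = 26.5.
This falls in the class 56 ≤ l < 60: L = 56, F = 12, f = 15, h = 4.
Median ≈ 56 + ((26.5 − 12) / 15) × 4 = 59.8667

59.87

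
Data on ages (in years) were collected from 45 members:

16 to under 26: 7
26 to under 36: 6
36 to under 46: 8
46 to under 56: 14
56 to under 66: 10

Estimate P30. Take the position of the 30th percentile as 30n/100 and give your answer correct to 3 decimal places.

Cumulative frequencies: 7, 13, 21, 35, 45
n = 45; position = 30n/100 = 13.5.
This falls in the class 36 to under 46: L = 36, F = 13, f = 8, h = 10.
30th percentile ≈ 36 + ((13.5 − 13) / 8) × 10 = 36.6250

36.625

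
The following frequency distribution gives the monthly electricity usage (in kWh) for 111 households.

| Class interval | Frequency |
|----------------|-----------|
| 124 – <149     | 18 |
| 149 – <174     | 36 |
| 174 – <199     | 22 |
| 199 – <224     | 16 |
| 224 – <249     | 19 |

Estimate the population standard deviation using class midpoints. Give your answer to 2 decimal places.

33.31

Midpoints: 136.5, 161.5, 186.5, 211.5, 236.5
n = 111, Σfm = 20251.5, mean = 182.4459
Σfm² = 3817979.75
Σf(m − x̄)² = Σfm² − (Σfm)²/n = 3817979.75 − 20251.5²/111 = 123175.6757
Population variance = 123175.6757 / 111 = 1109.6908
Standard deviation = √1109.6908 = 33.3120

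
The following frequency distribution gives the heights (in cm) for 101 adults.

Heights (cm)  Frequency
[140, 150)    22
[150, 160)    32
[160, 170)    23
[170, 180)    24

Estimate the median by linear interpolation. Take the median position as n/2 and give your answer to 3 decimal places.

158.906

Cumulative frequencies: 22, 54, 77, 101
n = 101; position = n/2 = 50.5.
This falls in the class [150, 160): L = 150, F = 22, f = 32, h = 10.
Median ≈ 150 + ((50.5 − 22) / 32) × 10 = 158.9062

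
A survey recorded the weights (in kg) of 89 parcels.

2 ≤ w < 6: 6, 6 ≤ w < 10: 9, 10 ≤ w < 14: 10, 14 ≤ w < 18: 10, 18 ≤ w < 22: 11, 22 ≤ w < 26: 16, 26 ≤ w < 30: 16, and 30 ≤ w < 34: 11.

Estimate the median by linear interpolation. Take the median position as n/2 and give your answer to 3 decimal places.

21.455

Cumulative frequencies: 6, 15, 25, 35, 46, 62, 78, 89
n = 89; position = n/2 = 44.5.
This falls in the class 18 ≤ w < 22: L = 18, F = 35, f = 11, h = 4.
Median ≈ 18 + ((44.5 − 35) / 11) × 4 = 21.4545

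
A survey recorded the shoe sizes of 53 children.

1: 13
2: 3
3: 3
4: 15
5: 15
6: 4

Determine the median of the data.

4

Cumulative frequencies: 13, 16, 19, 34, 49, 53
n = 53, so the median is the value in position (n+1)/2 = 27.
Position 27 falls at value 4.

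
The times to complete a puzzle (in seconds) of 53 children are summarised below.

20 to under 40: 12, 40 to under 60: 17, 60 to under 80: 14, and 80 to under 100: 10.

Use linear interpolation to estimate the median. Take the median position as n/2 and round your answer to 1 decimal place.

Cumulative frequencies: 12, 29, 43, 53
n = 53; position = n/2 = 26.5.
This falls in the class 40 to under 60: L = 40, F = 12, f = 17, h = 20.
Median ≈ 40 + ((26.5 − 12) / 17) × 20 = 57.0588

57.1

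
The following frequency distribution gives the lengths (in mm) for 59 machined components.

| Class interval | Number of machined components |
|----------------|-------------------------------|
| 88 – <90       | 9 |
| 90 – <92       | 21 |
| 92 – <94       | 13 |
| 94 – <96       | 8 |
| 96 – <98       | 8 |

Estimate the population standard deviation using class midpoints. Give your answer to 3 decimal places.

Midpoints: 89, 91, 93, 95, 97
n = 59, Σfm = 5457, mean = 92.4915
Σfm² = 505099
Σf(m − x̄)² = Σfm² − (Σfm)²/n = 505099 − 5457²/59 = 372.7458
Population variance = 372.7458 / 59 = 6.3177
Standard deviation = √6.3177 = 2.5135

2.514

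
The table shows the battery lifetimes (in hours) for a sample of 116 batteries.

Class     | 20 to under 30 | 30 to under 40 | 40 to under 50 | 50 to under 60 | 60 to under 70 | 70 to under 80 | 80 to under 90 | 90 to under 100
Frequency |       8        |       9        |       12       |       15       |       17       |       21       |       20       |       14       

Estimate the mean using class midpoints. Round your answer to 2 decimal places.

65.43

Midpoints: 25, 35, 45, 55, 65, 75, 85, 95
Σfm = 8×25 + 9×35 + 12×45 + 15×55 + 17×65 + 21×75 + 20×85 + 14×95 = 7590
n = Σf = 116
Mean = 7590 / 116 = 65.4310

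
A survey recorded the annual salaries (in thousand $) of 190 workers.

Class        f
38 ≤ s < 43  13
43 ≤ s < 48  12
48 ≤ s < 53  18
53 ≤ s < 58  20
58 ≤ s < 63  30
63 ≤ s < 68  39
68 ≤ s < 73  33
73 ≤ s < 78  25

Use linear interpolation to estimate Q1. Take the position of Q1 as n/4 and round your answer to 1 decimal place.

54.1

Cumulative frequencies: 13, 25, 43, 63, 93, 132, 165, 190
n = 190; position = n/4 = 47.5.
This falls in the class 53 ≤ s < 58: L = 53, F = 43, f = 20, h = 5.
Lower quartile ≈ 53 + ((47.5 − 43) / 20) × 5 = 54.1250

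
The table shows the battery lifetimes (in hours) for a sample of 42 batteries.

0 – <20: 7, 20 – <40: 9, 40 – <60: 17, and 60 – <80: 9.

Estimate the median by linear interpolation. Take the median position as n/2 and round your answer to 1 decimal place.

Cumulative frequencies: 7, 16, 33, 42
n = 42; position = n/2 = 21.
This falls in the class 40 – <60: L = 40, F = 16, f = 17, h = 20.
Median ≈ 40 + ((21 − 16) / 17) × 20 = 45.8824

45.9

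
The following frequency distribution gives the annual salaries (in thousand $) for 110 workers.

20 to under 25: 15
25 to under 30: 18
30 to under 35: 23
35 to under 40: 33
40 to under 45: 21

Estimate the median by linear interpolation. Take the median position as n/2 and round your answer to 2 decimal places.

34.78

Cumulative frequencies: 15, 33, 56, 89, 110
n = 110; position = n/2 = 55.
This falls in the class 30 to under 35: L = 30, F = 33, f = 23, h = 5.
Median ≈ 30 + ((55 − 33) / 23) × 5 = 34.7826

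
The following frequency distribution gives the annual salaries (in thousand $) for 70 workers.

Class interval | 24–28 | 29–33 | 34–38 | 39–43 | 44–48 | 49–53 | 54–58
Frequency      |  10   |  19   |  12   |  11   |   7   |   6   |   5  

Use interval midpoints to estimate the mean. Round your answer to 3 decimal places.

Midpoints: 26, 31, 36, 41, 46, 51, 56
Σfm = 10×26 + 19×31 + 12×36 + 11×41 + 7×46 + 6×51 + 5×56 = 2640
n = Σf = 70
Mean = 2640 / 70 = 37.7143

37.714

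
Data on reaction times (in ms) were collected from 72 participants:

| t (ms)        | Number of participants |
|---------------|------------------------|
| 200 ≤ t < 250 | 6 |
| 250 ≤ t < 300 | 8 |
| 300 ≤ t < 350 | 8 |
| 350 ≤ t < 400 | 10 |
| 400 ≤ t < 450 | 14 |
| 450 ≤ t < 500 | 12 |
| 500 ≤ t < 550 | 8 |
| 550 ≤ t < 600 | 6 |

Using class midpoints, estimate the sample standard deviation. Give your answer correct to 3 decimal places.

Midpoints: 225, 275, 325, 375, 425, 475, 525, 575
n = 72, Σfm = 29200, mean = 405.5556
Σfm² = 12585000
Σf(m − x̄)² = Σfm² − (Σfm)²/n = 12585000 − 29200²/72 = 742777.7778
Sample variance = 742777.7778 / 71 = 10461.6588
Standard deviation = √10461.6588 = 102.2823

102.282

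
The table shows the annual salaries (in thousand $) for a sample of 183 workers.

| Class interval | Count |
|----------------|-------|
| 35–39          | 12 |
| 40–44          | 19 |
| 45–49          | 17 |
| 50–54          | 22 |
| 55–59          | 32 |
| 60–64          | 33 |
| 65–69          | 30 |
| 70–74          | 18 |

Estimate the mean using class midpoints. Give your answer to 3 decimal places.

Midpoints: 37, 42, 47, 52, 57, 62, 67, 72
Σfm = 12×37 + 19×42 + 17×47 + 22×52 + 32×57 + 33×62 + 30×67 + 18×72 = 10361
n = Σf = 183
Mean = 10361 / 183 = 56.6175

56.617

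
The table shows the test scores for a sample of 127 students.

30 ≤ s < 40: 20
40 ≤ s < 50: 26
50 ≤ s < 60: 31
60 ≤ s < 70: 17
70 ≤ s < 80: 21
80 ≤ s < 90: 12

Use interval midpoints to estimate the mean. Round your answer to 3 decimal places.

57.283

Midpoints: 35, 45, 55, 65, 75, 85
Σfm = 20×35 + 26×45 + 31×55 + 17×65 + 21×75 + 12×85 = 7275
n = Σf = 127
Mean = 7275 / 127 = 57.2835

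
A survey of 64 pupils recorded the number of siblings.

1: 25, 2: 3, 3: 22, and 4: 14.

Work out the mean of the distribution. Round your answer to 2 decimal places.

Values: 1, 2, 3, 4
Σfx = 25×1 + 3×2 + 22×3 + 14×4 = 153
n = Σf = 64
Mean = 153 / 64 = 2.3906

2.39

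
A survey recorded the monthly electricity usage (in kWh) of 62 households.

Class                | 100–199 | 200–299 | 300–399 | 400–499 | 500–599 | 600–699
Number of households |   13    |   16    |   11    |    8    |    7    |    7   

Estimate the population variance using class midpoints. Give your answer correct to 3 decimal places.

26932.882

Midpoints: 149.5, 249.5, 349.5, 449.5, 549.5, 649.5
n = 62, Σfm = 21769, mean = 351.1129
Σfm² = 9313215.5
Σf(m − x̄)² = Σfm² − (Σfm)²/n = 9313215.5 − 21769²/62 = 1669838.7097
Population variance = 1669838.7097 / 62 = 26932.8824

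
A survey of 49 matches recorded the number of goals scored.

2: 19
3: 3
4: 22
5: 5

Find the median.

4

Cumulative frequencies: 19, 22, 44, 49
n = 49, so the median is the value in position (n+1)/2 = 25.
Position 25 falls at value 4.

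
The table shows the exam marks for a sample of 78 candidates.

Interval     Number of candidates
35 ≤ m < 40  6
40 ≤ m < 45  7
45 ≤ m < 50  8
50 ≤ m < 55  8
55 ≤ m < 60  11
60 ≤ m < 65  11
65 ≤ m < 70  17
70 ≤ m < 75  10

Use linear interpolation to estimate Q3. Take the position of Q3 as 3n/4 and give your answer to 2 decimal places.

67.21

Cumulative frequencies: 6, 13, 21, 29, 40, 51, 68, 78
n = 78; position = 3n/4 = 58.5.
This falls in the class 65 ≤ m < 70: L = 65, F = 51, f = 17, h = 5.
Upper quartile ≈ 65 + ((58.5 − 51) / 17) × 5 = 67.2059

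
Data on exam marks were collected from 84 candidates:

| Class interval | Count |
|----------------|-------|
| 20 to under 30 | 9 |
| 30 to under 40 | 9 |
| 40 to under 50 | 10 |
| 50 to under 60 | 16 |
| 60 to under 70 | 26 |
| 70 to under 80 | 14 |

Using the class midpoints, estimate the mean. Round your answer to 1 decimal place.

Midpoints: 25, 35, 45, 55, 65, 75
Σfm = 9×25 + 9×35 + 10×45 + 16×55 + 26×65 + 14×75 = 4610
n = Σf = 84
Mean = 4610 / 84 = 54.8810

54.9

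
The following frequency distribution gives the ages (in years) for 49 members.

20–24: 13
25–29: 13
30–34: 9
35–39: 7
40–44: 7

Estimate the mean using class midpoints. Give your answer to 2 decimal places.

30.16

Midpoints: 22, 27, 32, 37, 42
Σfm = 13×22 + 13×27 + 9×32 + 7×37 + 7×42 = 1478
n = Σf = 49
Mean = 1478 / 49 = 30.1633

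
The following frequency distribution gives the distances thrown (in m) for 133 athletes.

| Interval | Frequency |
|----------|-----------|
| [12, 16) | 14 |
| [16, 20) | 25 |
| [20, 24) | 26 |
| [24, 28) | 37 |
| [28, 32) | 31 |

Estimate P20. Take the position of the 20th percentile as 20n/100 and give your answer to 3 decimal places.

18.016

Cumulative frequencies: 14, 39, 65, 102, 133
n = 133; position = 20n/100 = 26.6.
This falls in the class [16, 20): L = 16, F = 14, f = 25, h = 4.
20th percentile ≈ 16 + ((26.6 − 14) / 25) × 4 = 18.0160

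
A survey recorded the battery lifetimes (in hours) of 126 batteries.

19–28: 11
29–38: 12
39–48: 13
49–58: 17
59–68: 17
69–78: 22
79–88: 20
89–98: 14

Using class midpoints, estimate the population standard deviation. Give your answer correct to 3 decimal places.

21.420

Midpoints: 23.5, 33.5, 43.5, 53.5, 63.5, 73.5, 83.5, 93.5
n = 126, Σfm = 7811, mean = 61.9921
Σfm² = 542033.5
Σf(m − x̄)² = Σfm² − (Σfm)²/n = 542033.5 − 7811²/126 = 57813.4921
Population variance = 57813.4921 / 126 = 458.8372
Standard deviation = √458.8372 = 21.4205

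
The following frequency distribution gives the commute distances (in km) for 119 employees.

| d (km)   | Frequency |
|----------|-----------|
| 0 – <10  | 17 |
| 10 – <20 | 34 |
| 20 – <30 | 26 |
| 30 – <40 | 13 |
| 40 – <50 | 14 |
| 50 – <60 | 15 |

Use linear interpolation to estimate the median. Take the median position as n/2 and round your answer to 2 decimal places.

Cumulative frequencies: 17, 51, 77, 90, 104, 119
n = 119; position = n/2 = 59.5.
This falls in the class 20 – <30: L = 20, F = 51, f = 26, h = 10.
Median ≈ 20 + ((59.5 − 51) / 26) × 10 = 23.2692

23.27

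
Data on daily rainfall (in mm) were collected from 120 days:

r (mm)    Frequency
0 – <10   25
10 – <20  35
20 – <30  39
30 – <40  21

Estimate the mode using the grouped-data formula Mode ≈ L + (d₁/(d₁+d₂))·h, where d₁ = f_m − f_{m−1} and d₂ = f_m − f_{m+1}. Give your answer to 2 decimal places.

21.82

Modal class: 20 – <30 (highest frequency 39).
d₁ = 39 − 35 = 4, d₂ = 39 − 21 = 18
Mode ≈ 20 + (4/(4+18)) × 10 = 20 + 1.8182 = 21.8182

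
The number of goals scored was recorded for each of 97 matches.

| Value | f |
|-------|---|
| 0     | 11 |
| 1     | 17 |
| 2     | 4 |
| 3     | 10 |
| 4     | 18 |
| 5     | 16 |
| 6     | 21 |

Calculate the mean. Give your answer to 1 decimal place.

Values: 0, 1, 2, 3, 4, 5, 6
Σfx = 11×0 + 17×1 + 4×2 + 10×3 + 18×4 + 16×5 + 21×6 = 333
n = Σf = 97
Mean = 333 / 97 = 3.4330

3.4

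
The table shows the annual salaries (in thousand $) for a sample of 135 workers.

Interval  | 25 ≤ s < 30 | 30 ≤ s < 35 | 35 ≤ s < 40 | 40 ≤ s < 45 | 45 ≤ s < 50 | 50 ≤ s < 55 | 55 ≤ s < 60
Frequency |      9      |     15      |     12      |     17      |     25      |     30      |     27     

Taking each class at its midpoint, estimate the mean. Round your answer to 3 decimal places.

Midpoints: 27.5, 32.5, 37.5, 42.5, 47.5, 52.5, 57.5
Σfm = 9×27.5 + 15×32.5 + 12×37.5 + 17×42.5 + 25×47.5 + 30×52.5 + 27×57.5 = 6222.5
n = Σf = 135
Mean = 6222.5 / 135 = 46.0926

46.093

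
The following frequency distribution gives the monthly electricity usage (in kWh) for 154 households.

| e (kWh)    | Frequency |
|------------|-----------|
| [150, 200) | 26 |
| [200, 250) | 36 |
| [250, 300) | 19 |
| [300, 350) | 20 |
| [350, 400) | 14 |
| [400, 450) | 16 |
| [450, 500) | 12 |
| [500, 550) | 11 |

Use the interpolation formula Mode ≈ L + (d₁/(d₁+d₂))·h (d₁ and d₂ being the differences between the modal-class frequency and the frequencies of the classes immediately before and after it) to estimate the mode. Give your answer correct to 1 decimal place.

218.5

Modal class: [200, 250) (highest frequency 36).
d₁ = 36 − 26 = 10, d₂ = 36 − 19 = 17
Mode ≈ 200 + (10/(10+17)) × 50 = 200 + 18.5185 = 218.5185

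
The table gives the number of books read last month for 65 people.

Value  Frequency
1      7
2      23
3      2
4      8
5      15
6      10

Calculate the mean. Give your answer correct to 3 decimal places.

3.477

Values: 1, 2, 3, 4, 5, 6
Σfx = 7×1 + 23×2 + 2×3 + 8×4 + 15×5 + 10×6 = 226
n = Σf = 65
Mean = 226 / 65 = 3.4769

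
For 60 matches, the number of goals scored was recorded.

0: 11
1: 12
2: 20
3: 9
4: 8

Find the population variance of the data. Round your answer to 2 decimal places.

Values: 0, 1, 2, 3, 4
n = 60, Σfx = 111, mean = 1.8500
Σfx² = 301
Σf(x − x̄)² = Σfx² − (Σfx)²/n = 301 − 111²/60 = 95.6500
Population variance = 95.6500 / 60 = 1.5942

1.59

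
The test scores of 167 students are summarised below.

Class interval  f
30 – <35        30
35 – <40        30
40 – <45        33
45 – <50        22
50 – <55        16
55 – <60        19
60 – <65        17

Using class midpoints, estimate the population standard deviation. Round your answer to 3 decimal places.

9.723

Midpoints: 32.5, 37.5, 42.5, 47.5, 52.5, 57.5, 62.5
n = 167, Σfm = 7542.5, mean = 45.1647
Σfm² = 356443.75
Σf(m − x̄)² = Σfm² − (Σfm)²/n = 356443.75 − 7542.5²/167 = 15789.2216
Population variance = 15789.2216 / 167 = 94.5462
Standard deviation = √94.5462 = 9.7235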